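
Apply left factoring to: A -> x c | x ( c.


Common prefix: 'x'
Factored: A -> x A', A' -> c | ( c


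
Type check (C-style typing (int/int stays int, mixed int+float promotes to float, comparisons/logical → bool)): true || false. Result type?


Operand types: bool || bool
Rule: logical operators take bool operands and yield bool
Result type: bool


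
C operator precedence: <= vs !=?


'<=' is relational (level 7); '!=' is equality (level 6)
Higher level binds tighter
'<=' has higher precedence than '!='


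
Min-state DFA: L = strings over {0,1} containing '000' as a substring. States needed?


KMP-style automaton: 3 progress states + 1 absorbing accept = 4
Minimal DFA: 4 states


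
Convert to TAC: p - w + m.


Break into single-operator statements:
t1 = p - w
t2 = t1 + m


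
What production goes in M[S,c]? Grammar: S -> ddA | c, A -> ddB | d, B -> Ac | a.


For [S, c]: 'c' ∈ FIRST(c)
Entry: S -> c


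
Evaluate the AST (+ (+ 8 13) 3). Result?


Evaluate inner: (+ 8 13) = 21
Evaluate root: (+ 21 3) = 24
Result: 24


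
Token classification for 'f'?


Pattern: letter/underscore followed by alphanumerics, not a keyword
Type: IDENTIFIER


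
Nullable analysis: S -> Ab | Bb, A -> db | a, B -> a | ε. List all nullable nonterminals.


A nonterminal is nullable iff some alternative derives ε (directly, or every symbol in it is nullable)
Nullable: {B}


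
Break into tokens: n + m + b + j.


Scan left to right, longest-match per lexeme
Tokens: ID(n), OP(+), ID(m), OP(+), ID(b), OP(+), ID(j)


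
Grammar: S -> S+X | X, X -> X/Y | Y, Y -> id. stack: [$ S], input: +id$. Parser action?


shift '+' to continue S -> S+X
Action: shift


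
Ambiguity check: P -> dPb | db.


balanced d^n…b^n: each string has a unique parse
Unambiguous


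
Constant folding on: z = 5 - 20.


5 - 20 = -15 at compile time
Optimized: z = -15


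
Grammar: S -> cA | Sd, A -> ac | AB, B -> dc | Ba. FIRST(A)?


Per alternative of A: FIRST(ac) = {a}; FIRST(AB) = {a}
FIRST(A) = {a}


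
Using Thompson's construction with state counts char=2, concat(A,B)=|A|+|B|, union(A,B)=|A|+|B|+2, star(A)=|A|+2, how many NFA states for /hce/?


Syntax tree has 3 char leaf(s), 0 union(s), 0 star(s)
chars contribute 3×2 = 6; each union adds +2; each star adds +2
Total: 6 + 0 + 0 = 6 states


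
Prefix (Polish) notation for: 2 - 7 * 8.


'*' binds tighter: tree is (- 2 (* 7 8))
Prefix: - 2 * 7 8


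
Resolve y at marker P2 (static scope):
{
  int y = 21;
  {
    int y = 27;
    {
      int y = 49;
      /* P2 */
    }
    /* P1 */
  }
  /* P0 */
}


y declared in the same block as P2
y = 49


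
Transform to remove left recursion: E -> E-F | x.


Left-recursive alternatives: E-F; non-recursive: x
Introduce E': E -> xE', E' -> -FE' | ε


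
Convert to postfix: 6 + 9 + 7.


Left to right (same or higher precedence on left)
Postfix: 6 9 + 7 +


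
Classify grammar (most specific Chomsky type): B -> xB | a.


Right-linear: every RHS is a terminal or a terminal followed by one nonterminal
Classification: Type 3 (Regular)


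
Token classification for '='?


Pattern: operator symbol
Type: OPERATOR


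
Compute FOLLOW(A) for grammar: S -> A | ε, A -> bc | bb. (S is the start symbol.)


$ ∈ FOLLOW(S). For each A -> αBβ: add FIRST(β)\{ε} to FOLLOW(B); if β nullable, add FOLLOW(A).
FOLLOW(A) = {$}


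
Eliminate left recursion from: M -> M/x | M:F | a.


Left-recursive alternatives: M/x, M:F; non-recursive: a
Introduce M': M -> aM', M' -> /xM' | :FM' | ε


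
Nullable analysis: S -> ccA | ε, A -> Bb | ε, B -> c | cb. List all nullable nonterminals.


A nonterminal is nullable iff some alternative derives ε (directly, or every symbol in it is nullable)
Nullable: {A, S}


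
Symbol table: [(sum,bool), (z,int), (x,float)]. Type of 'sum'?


Lookup 'sum' → type bool


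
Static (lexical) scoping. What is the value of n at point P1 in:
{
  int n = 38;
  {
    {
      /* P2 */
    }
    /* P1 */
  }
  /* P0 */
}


P1's block does not declare n; resolves to the enclosing declaration at depth 0
n = 38


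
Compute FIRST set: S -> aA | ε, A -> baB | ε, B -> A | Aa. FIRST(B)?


Per alternative of B: FIRST(A) = {b, ε}; FIRST(Aa) = {a, b}
FIRST(B) = {a, b, ε}


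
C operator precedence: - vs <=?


'-' is additive (level 9); '<=' is relational (level 7)
Higher level binds tighter
'-' has higher precedence than '<='


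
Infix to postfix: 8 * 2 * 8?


Left to right (same or higher precedence on left)
Postfix: 8 2 * 8 *


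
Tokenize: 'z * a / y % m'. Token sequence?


Scan left to right, longest-match per lexeme
Tokens: ID(z), OP(*), ID(a), OP(/), ID(y), OP(%), ID(m)


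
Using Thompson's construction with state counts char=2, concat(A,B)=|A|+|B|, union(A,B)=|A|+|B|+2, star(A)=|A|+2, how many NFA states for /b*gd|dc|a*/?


Syntax tree has 6 char leaf(s), 2 union(s), 2 star(s)
chars contribute 6×2 = 12; each union adds +2; each star adds +2
Total: 12 + 4 + 4 = 20 states


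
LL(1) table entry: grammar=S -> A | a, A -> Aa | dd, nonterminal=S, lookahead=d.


For [S, d]: 'd' ∈ FIRST(A)
Entry: S -> A


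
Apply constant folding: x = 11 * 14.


11 * 14 = 154 at compile time
Optimized: x = 154


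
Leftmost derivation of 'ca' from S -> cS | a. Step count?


Derivation: S => cS => ca
Steps: 2


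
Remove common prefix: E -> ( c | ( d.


Common prefix: '('
Factored: E -> ( E', E' -> c | d


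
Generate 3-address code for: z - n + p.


Break into single-operator statements:
t1 = z - n
t2 = t1 + p


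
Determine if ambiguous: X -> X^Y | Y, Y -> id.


precedence layered via separate nonterminal Y: deterministic
Unambiguous


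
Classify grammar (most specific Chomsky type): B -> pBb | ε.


Single nonterminal LHS, but p^n b^n is not regular
Classification: Type 2 (Context-Free)


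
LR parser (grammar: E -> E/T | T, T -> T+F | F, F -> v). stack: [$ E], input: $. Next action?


start symbol E on stack, input exhausted
Action: accept


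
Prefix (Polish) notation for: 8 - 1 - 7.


left-to-right (same/higher precedence on left): tree is (- (- 8 1) 7)
Prefix: - - 8 1 7


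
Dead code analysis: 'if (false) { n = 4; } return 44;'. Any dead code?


condition is constant false, so the whole block is unreachable
Dead: 'if (false) { n = 4; }'


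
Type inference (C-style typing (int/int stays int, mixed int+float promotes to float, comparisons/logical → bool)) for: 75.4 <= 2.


Operand types: float <= int
Rule: comparison yields bool
Result type: bool


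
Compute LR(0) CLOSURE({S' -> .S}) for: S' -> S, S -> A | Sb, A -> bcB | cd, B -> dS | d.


Start: S' -> .S
For each item with dot before a nonterminal B, add B -> .γ for every B-production
Closure: [S' -> .S, S -> .A, S -> .Sb, A -> .bcB, A -> .cd]


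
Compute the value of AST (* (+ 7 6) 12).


Evaluate inner: (+ 7 6) = 13
Evaluate root: (* 13 12) = 156
Result: 156


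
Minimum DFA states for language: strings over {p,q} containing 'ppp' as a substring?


KMP-style automaton: 3 progress states + 1 absorbing accept = 4
Minimal DFA: 4 states


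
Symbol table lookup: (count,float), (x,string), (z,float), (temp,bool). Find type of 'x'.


Lookup 'x' → type string


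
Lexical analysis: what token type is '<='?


Pattern: operator symbol
Type: OPERATOR


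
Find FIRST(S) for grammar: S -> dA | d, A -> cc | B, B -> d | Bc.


Per alternative of S: FIRST(dA) = {d}; FIRST(d) = {d}
FIRST(S) = {d}


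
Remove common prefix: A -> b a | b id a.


Common prefix: 'b'
Factored: A -> b A', A' -> a | id a


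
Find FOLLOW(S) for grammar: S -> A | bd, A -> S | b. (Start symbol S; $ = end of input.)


$ ∈ FOLLOW(S). For each A -> αBβ: add FIRST(β)\{ε} to FOLLOW(B); if β nullable, add FOLLOW(A).
FOLLOW(S) = {$}


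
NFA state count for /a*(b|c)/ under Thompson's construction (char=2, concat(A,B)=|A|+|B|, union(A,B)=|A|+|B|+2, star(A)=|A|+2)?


Syntax tree has 3 char leaf(s), 1 union(s), 1 star(s)
chars contribute 3×2 = 6; each union adds +2; each star adds +2
Total: 6 + 2 + 2 = 10 states


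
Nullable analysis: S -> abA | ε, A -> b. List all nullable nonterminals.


A nonterminal is nullable iff some alternative derives ε (directly, or every symbol in it is nullable)
Nullable: {S}


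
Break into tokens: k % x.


Scan left to right, longest-match per lexeme
Tokens: ID(k), OP(%), ID(x)


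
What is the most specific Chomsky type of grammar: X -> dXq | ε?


Single nonterminal LHS, but d^n q^n is not regular
Classification: Type 2 (Context-Free)


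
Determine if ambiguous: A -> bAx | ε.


balanced b^n…x^n: each string has a unique parse
Unambiguous


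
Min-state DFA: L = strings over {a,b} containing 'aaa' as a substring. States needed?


KMP-style automaton: 3 progress states + 1 absorbing accept = 4
Minimal DFA: 4 states


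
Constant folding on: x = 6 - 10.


6 - 10 = -4 at compile time
Optimized: x = -4


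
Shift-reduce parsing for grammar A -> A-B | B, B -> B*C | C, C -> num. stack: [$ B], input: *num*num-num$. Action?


shift '*' to continue B -> B*C
Action: shift


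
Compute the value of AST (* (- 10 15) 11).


Evaluate inner: (- 10 15) = -5
Evaluate root: (* -5 11) = -55
Result: -55


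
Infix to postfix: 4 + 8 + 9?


Left to right (same or higher precedence on left)
Postfix: 4 8 + 9 +


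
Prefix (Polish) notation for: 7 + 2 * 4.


'*' binds tighter: tree is (+ 7 (* 2 4))
Prefix: + 7 * 2 4


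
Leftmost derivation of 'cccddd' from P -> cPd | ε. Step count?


Derivation: P => cPd => ccPdd => cccPddd => cccddd
Steps: 4


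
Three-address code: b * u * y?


Break into single-operator statements:
t1 = b * u
t2 = t1 * y


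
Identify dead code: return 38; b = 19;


statement follows a return and is unreachable
Dead: 'b = 19'


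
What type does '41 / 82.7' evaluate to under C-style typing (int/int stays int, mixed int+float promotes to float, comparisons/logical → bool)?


Operand types: int / float
Rule: mixed int/float promotes to float; int/int stays int
Result type: float


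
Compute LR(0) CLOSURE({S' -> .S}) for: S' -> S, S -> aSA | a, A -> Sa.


Start: S' -> .S
For each item with dot before a nonterminal B, add B -> .γ for every B-production
Closure: [S' -> .S, S -> .aSA, S -> .a]


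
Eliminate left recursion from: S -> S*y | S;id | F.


Left-recursive alternatives: S*y, S;id; non-recursive: F
Introduce S': S -> FS', S' -> *yS' | ;idS' | ε


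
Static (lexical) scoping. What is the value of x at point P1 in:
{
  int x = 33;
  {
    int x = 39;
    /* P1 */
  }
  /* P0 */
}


x declared in the same block as P1
x = 39


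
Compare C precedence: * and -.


'*' is multiplicative (level 10); '-' is additive (level 9)
Higher level binds tighter
'*' has higher precedence than '-'


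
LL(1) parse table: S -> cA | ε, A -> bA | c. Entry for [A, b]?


For [A, b]: 'b' ∈ FIRST(bA)
Entry: A -> bA


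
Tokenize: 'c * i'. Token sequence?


Scan left to right, longest-match per lexeme
Tokens: ID(c), OP(*), ID(i)


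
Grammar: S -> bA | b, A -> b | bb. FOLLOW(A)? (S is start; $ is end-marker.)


$ ∈ FOLLOW(S). For each A -> αBβ: add FIRST(β)\{ε} to FOLLOW(B); if β nullable, add FOLLOW(A).
FOLLOW(A) = {$}


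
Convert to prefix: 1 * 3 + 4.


left-to-right (same/higher precedence on left): tree is (+ (* 1 3) 4)
Prefix: + * 1 3 4


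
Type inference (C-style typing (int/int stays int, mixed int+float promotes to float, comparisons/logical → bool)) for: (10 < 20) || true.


Operand types: bool || bool
Rule: logical operators take bool operands and yield bool
Result type: bool


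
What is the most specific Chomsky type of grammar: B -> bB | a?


Right-linear: every RHS is a terminal or a terminal followed by one nonterminal
Classification: Type 3 (Regular)


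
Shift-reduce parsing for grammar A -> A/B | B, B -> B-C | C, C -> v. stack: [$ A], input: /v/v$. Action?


shift '/' to continue A -> A/B
Action: shift


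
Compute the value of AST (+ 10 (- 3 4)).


Evaluate inner: (- 3 4) = -1
Evaluate root: (+ 10 -1) = 9
Result: 9


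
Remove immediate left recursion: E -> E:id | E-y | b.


Left-recursive alternatives: E:id, E-y; non-recursive: b
Introduce E': E -> bE', E' -> :idE' | -yE' | ε


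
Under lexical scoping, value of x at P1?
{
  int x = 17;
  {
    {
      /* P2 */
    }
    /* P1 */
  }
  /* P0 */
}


P1's block does not declare x; resolves to the enclosing declaration at depth 0
x = 17


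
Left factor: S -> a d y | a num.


Common prefix: 'a'
Factored: S -> a S', S' -> d y | num


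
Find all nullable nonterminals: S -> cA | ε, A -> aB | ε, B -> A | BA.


A nonterminal is nullable iff some alternative derives ε (directly, or every symbol in it is nullable)
Nullable: {A, B, S}


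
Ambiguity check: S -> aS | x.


right-linear, alternatives start with distinct terminals 'a' vs 'x': unique leftmost derivation
Unambiguous


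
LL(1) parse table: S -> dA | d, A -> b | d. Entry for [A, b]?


For [A, b]: 'b' ∈ FIRST(b)
Entry: A -> b


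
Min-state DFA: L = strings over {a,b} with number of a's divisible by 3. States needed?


Track (count of a) mod 3: states 0..2, accept at 0
Minimal DFA: 3 states


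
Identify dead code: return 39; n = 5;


statement follows a return and is unreachable
Dead: 'n = 5'


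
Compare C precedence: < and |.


'<' is relational (level 7); '|' is bitwise OR (level 3)
Higher level binds tighter
'<' has higher precedence than '|'


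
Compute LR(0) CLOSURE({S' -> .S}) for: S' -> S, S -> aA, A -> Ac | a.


Start: S' -> .S
For each item with dot before a nonterminal B, add B -> .γ for every B-production
Closure: [S' -> .S, S -> .aA]


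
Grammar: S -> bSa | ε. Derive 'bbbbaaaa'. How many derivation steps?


Derivation: S => bSa => bbSaa => bbbSaaa => bbbbSaaaa => bbbbaaaa
Steps: 5


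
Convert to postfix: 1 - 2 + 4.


Left to right (same or higher precedence on left)
Postfix: 1 2 - 4 +


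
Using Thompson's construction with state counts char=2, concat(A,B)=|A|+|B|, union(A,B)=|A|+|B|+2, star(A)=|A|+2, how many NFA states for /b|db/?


Syntax tree has 3 char leaf(s), 1 union(s), 0 star(s)
chars contribute 3×2 = 6; each union adds +2; each star adds +2
Total: 6 + 2 + 0 = 8 states


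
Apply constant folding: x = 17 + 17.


17 + 17 = 34 at compile time
Optimized: x = 34


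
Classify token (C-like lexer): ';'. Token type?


Pattern: delimiter/punctuation
Type: PUNCTUATION


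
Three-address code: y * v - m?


Break into single-operator statements:
t1 = y * v
t2 = t1 - m


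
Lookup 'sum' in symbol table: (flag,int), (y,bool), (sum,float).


Lookup 'sum' → type float


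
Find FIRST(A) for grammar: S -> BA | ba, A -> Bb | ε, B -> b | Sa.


Per alternative of A: FIRST(Bb) = {b}; FIRST(ε) = {ε}
FIRST(A) = {b, ε}


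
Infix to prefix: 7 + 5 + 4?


left-to-right (same/higher precedence on left): tree is (+ (+ 7 5) 4)
Prefix: + + 7 5 4


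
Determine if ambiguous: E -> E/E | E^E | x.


'x/x^x' has two parse trees (no precedence encoded between / and ^)
Ambiguous


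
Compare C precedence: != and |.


'!=' is equality (level 6); '|' is bitwise OR (level 3)
Higher level binds tighter
'!=' has higher precedence than '|'


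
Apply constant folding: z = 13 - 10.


13 - 10 = 3 at compile time
Optimized: z = 3


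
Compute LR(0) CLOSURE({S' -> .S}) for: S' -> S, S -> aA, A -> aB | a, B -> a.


Start: S' -> .S
For each item with dot before a nonterminal B, add B -> .γ for every B-production
Closure: [S' -> .S, S -> .aA]


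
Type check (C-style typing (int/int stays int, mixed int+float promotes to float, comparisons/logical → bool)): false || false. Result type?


Operand types: bool || bool
Rule: logical operators take bool operands and yield bool
Result type: bool


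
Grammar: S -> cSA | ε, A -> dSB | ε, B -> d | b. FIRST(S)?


Per alternative of S: FIRST(cSA) = {c}; FIRST(ε) = {ε}
FIRST(S) = {c, ε}


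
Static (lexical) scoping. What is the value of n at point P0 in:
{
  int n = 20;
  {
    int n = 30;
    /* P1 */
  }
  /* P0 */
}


n declared in the same block as P0
n = 20


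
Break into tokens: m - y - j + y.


Scan left to right, longest-match per lexeme
Tokens: ID(m), OP(-), ID(y), OP(-), ID(j), OP(+), ID(y)


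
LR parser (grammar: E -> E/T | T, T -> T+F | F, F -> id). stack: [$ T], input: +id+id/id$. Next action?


shift '+' to continue T -> T+F
Action: shift


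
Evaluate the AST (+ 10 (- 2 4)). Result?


Evaluate inner: (- 2 4) = -2
Evaluate root: (+ 10 -2) = 8
Result: 8


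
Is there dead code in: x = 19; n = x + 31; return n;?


x is read by n's definition; n is returned
No dead code


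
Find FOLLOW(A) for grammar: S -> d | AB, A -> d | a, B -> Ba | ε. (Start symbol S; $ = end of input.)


$ ∈ FOLLOW(S). For each A -> αBβ: add FIRST(β)\{ε} to FOLLOW(B); if β nullable, add FOLLOW(A).
FOLLOW(A) = {$, a}


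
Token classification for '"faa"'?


Pattern: double-quoted sequence
Type: STRING_LITERAL


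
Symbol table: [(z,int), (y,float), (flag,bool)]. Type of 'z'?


Lookup 'z' → type int


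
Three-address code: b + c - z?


Break into single-operator statements:
t1 = b + c
t2 = t1 - z


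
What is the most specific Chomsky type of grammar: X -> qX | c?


Right-linear: every RHS is a terminal or a terminal followed by one nonterminal
Classification: Type 3 (Regular)


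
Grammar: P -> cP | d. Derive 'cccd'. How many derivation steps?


Derivation: P => cP => ccP => cccP => cccd
Steps: 4


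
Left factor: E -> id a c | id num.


Common prefix: 'id'
Factored: E -> id E', E' -> a c | num


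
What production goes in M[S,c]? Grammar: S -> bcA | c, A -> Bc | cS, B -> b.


For [S, c]: 'c' ∈ FIRST(c)
Entry: S -> c


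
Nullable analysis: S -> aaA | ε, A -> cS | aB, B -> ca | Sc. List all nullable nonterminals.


A nonterminal is nullable iff some alternative derives ε (directly, or every symbol in it is nullable)
Nullable: {S}


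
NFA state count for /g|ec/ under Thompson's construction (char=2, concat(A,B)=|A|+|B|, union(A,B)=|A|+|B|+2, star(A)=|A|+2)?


Syntax tree has 3 char leaf(s), 1 union(s), 0 star(s)
chars contribute 3×2 = 6; each union adds +2; each star adds +2
Total: 6 + 2 + 0 = 8 states


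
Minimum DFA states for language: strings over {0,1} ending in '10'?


Track the longest suffix of input matching a prefix of '10': 3 classes (prefixes of length 0..2)
Minimal DFA: 3 states


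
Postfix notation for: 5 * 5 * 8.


Left to right (same or higher precedence on left)
Postfix: 5 5 * 8 *


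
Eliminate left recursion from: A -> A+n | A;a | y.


Left-recursive alternatives: A+n, A;a; non-recursive: y
Introduce A': A -> yA', A' -> +nA' | ;aA' | ε


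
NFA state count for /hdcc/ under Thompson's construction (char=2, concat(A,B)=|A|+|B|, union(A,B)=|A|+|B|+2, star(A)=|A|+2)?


Syntax tree has 4 char leaf(s), 0 union(s), 0 star(s)
chars contribute 4×2 = 8; each union adds +2; each star adds +2
Total: 8 + 0 + 0 = 8 states


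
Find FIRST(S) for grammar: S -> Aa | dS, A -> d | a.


Per alternative of S: FIRST(Aa) = {a, d}; FIRST(dS) = {d}
FIRST(S) = {a, d}


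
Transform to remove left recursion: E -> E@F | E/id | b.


Left-recursive alternatives: E@F, E/id; non-recursive: b
Introduce E': E -> bE', E' -> @FE' | /idE' | ε


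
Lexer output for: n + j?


Scan left to right, longest-match per lexeme
Tokens: ID(n), OP(+), ID(j)


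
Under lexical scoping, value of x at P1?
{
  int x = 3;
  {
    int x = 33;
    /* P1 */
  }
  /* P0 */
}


x declared in the same block as P1
x = 33


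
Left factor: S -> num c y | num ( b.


Common prefix: 'num'
Factored: S -> num S', S' -> c y | ( b


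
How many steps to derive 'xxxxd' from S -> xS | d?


Derivation: S => xS => xxS => xxxS => xxxxS => xxxxd
Steps: 5


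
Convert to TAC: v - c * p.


Break into single-operator statements:
t1 = c * p
t2 = v - t1


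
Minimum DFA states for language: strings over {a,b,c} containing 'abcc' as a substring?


KMP-style automaton: 4 progress states + 1 absorbing accept = 5
Minimal DFA: 5 states


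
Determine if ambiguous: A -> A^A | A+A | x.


'x^x+x' has two parse trees (no precedence encoded between ^ and +)
Ambiguous


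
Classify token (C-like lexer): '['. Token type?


Pattern: delimiter/punctuation
Type: PUNCTUATION


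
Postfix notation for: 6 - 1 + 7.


Left to right (same or higher precedence on left)
Postfix: 6 1 - 7 +


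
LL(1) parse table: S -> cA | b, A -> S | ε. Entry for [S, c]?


For [S, c]: 'c' ∈ FIRST(cA)
Entry: S -> cA


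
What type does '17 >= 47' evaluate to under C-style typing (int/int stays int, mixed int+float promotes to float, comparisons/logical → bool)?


Operand types: int >= int
Rule: comparison yields bool
Result type: bool


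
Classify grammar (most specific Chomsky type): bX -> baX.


LHS has context (more than one symbol) and |LHS| ≤ |RHS|
Classification: Type 1 (Context-Sensitive)


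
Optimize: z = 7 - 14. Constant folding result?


7 - 14 = -7 at compile time
Optimized: z = -7


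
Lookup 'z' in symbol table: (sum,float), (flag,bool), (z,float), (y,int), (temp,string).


Lookup 'z' → type float


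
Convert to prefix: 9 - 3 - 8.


left-to-right (same/higher precedence on left): tree is (- (- 9 3) 8)
Prefix: - - 9 3 8


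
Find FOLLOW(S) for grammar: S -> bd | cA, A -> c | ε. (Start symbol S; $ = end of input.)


$ ∈ FOLLOW(S). For each A -> αBβ: add FIRST(β)\{ε} to FOLLOW(B); if β nullable, add FOLLOW(A).
FOLLOW(S) = {$}


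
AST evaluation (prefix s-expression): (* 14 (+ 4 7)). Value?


Evaluate inner: (+ 4 7) = 11
Evaluate root: (* 14 11) = 154
Result: 154


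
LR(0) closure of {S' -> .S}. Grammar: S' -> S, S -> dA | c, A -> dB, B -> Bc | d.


Start: S' -> .S
For each item with dot before a nonterminal B, add B -> .γ for every B-production
Closure: [S' -> .S, S -> .dA, S -> .c]


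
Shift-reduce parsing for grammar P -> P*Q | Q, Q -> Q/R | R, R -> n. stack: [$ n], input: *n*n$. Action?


'n' on top is the handle for R -> n
Action: reduce (R -> n)


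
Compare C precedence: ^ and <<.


'<<' is shift (level 8); '^' is bitwise XOR (level 4)
Higher level binds tighter
'<<' has higher precedence than '^'


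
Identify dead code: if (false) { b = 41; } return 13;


condition is constant false, so the whole block is unreachable
Dead: 'if (false) { b = 41; }'


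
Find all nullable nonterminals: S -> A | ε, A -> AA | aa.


A nonterminal is nullable iff some alternative derives ε (directly, or every symbol in it is nullable)
Nullable: {S}


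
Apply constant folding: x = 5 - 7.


5 - 7 = -2 at compile time
Optimized: x = -2


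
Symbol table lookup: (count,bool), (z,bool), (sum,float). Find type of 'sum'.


Lookup 'sum' → type float


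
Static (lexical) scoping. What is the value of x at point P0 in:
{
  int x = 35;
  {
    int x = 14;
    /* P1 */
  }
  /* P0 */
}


x declared in the same block as P0
x = 35


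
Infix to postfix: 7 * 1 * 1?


Left to right (same or higher precedence on left)
Postfix: 7 1 * 1 *


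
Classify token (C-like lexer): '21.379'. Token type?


Pattern: digits with a decimal point
Type: FLOAT_LITERAL


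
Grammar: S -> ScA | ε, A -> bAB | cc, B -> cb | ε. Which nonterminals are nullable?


A nonterminal is nullable iff some alternative derives ε (directly, or every symbol in it is nullable)
Nullable: {B, S}


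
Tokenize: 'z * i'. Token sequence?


Scan left to right, longest-match per lexeme
Tokens: ID(z), OP(*), ID(i)


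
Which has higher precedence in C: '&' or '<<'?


'<<' is shift (level 8); '&' is bitwise AND (level 5)
Higher level binds tighter
'<<' has higher precedence than '&'


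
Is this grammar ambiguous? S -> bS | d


right-linear, alternatives start with distinct terminals 'b' vs 'd': unique leftmost derivation
Unambiguous


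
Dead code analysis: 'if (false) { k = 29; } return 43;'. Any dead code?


condition is constant false, so the whole block is unreachable
Dead: 'if (false) { k = 29; }'


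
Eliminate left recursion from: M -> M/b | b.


Left-recursive alternatives: M/b; non-recursive: b
Introduce M': M -> bM', M' -> /bM' | ε


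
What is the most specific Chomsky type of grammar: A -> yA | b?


Right-linear: every RHS is a terminal or a terminal followed by one nonterminal
Classification: Type 3 (Regular)


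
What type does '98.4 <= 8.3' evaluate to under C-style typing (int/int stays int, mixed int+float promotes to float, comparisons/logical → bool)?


Operand types: float <= float
Rule: comparison yields bool
Result type: bool


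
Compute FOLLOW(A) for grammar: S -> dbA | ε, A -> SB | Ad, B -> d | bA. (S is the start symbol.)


$ ∈ FOLLOW(S). For each A -> αBβ: add FIRST(β)\{ε} to FOLLOW(B); if β nullable, add FOLLOW(A).
FOLLOW(A) = {$, b, d}


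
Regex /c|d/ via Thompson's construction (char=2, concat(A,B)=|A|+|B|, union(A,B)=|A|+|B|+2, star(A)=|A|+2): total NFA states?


Syntax tree has 2 char leaf(s), 1 union(s), 0 star(s)
chars contribute 2×2 = 4; each union adds +2; each star adds +2
Total: 4 + 2 + 0 = 6 states


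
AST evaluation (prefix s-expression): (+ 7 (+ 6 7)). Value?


Evaluate inner: (+ 6 7) = 13
Evaluate root: (+ 7 13) = 20
Result: 20


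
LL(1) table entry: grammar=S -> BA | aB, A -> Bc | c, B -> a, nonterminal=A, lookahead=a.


For [A, a]: 'a' ∈ FIRST(Bc)
Entry: A -> Bc


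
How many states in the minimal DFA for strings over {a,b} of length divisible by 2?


Track length mod 2: states 0..1, accept at 0
Minimal DFA: 2 states


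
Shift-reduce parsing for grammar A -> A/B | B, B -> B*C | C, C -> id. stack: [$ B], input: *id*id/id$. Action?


shift '*' to continue B -> B*C
Action: shift


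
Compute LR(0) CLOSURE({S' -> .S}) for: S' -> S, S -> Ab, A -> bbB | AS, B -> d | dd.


Start: S' -> .S
For each item with dot before a nonterminal B, add B -> .γ for every B-production
Closure: [S' -> .S, S -> .Ab, A -> .bbB, A -> .AS]


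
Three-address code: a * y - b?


Break into single-operator statements:
t1 = a * y
t2 = t1 - b


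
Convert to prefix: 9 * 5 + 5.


left-to-right (same/higher precedence on left): tree is (+ (* 9 5) 5)
Prefix: + * 9 5 5


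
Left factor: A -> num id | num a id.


Common prefix: 'num'
Factored: A -> num A', A' -> id | a id


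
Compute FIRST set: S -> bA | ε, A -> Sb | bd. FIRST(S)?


Per alternative of S: FIRST(bA) = {b}; FIRST(ε) = {ε}
FIRST(S) = {b, ε}


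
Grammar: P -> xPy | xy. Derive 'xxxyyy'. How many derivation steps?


Derivation: P => xPy => xxPyy => xxxyyy
Steps: 3


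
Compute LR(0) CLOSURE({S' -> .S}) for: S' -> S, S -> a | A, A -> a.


Start: S' -> .S
For each item with dot before a nonterminal B, add B -> .γ for every B-production
Closure: [S' -> .S, S -> .a, S -> .A, A -> .a]


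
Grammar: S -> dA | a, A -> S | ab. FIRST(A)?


Per alternative of A: FIRST(S) = {a, d}; FIRST(ab) = {a}
FIRST(A) = {a, d}


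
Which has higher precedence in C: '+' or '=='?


'+' is additive (level 9); '==' is equality (level 6)
Higher level binds tighter
'+' has higher precedence than '=='


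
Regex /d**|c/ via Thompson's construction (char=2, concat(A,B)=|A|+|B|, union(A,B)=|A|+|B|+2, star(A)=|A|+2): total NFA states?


Syntax tree has 2 char leaf(s), 1 union(s), 2 star(s)
chars contribute 2×2 = 4; each union adds +2; each star adds +2
Total: 4 + 2 + 4 = 10 states


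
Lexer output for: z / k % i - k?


Scan left to right, longest-match per lexeme
Tokens: ID(z), OP(/), ID(k), OP(%), ID(i), OP(-), ID(k)


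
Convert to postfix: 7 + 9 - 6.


Left to right (same or higher precedence on left)
Postfix: 7 9 + 6 -


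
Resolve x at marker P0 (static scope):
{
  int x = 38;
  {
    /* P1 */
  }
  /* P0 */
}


x declared in the same block as P0
x = 38


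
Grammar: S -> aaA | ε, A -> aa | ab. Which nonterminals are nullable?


A nonterminal is nullable iff some alternative derives ε (directly, or every symbol in it is nullable)
Nullable: {S}


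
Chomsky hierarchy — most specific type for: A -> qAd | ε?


Single nonterminal LHS, but q^n d^n is not regular
Classification: Type 2 (Context-Free)


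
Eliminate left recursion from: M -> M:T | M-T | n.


Left-recursive alternatives: M:T, M-T; non-recursive: n
Introduce M': M -> nM', M' -> :TM' | -TM' | ε


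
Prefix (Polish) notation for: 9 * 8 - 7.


left-to-right (same/higher precedence on left): tree is (- (* 9 8) 7)
Prefix: - * 9 8 7


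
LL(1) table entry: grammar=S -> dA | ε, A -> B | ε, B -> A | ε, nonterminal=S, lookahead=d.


For [S, d]: 'd' ∈ FIRST(dA)
Entry: S -> dA


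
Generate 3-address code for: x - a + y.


Break into single-operator statements:
t1 = x - a
t2 = t1 + y


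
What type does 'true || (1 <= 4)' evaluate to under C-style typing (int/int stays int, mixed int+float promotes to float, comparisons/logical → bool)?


Operand types: bool || bool
Rule: logical operators take bool operands and yield bool
Result type: bool


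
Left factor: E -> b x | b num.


Common prefix: 'b'
Factored: E -> b E', E' -> x | num


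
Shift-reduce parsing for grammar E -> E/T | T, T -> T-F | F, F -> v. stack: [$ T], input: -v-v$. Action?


shift '-' to continue T -> T-F
Action: shift


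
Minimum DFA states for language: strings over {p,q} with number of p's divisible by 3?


Track (count of p) mod 3: states 0..2, accept at 0
Minimal DFA: 3 states


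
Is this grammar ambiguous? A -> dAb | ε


balanced d^n…b^n: each string has a unique parse
Unambiguous


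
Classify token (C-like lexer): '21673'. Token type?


Pattern: digits only
Type: INTEGER_LITERAL


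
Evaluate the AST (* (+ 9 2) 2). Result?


Evaluate inner: (+ 9 2) = 11
Evaluate root: (* 11 2) = 22
Result: 22


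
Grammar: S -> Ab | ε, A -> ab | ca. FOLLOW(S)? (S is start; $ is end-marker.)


$ ∈ FOLLOW(S). For each A -> αBβ: add FIRST(β)\{ε} to FOLLOW(B); if β nullable, add FOLLOW(A).
FOLLOW(S) = {$}


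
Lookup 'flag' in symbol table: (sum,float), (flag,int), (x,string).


Lookup 'flag' → type int


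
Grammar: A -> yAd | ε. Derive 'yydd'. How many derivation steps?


Derivation: A => yAd => yyAdd => yydd
Steps: 3


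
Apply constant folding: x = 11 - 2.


11 - 2 = 9 at compile time
Optimized: x = 9


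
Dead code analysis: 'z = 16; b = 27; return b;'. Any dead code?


z is assigned but never read
Dead: 'z = 16'


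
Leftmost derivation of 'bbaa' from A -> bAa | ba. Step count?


Derivation: A => bAa => bbaa
Steps: 2


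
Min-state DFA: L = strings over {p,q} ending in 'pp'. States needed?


Track the longest suffix of input matching a prefix of 'pp': 3 classes (prefixes of length 0..2)
Minimal DFA: 3 states


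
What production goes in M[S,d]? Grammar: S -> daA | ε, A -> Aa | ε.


For [S, d]: 'd' ∈ FIRST(daA)
Entry: S -> daA


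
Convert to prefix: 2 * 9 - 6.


left-to-right (same/higher precedence on left): tree is (- (* 2 9) 6)
Prefix: - * 2 9 6


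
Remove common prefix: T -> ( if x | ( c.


Common prefix: '('
Factored: T -> ( T', T' -> if x | c


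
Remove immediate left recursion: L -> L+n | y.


Left-recursive alternatives: L+n; non-recursive: y
Introduce L': L -> yL', L' -> +nL' | ε


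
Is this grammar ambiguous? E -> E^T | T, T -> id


precedence layered via separate nonterminal T: deterministic
Unambiguous


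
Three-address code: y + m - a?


Break into single-operator statements:
t1 = y + m
t2 = t1 - a


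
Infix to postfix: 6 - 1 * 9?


* has higher precedence, evaluate 1*9 first
Postfix: 6 1 9 * -


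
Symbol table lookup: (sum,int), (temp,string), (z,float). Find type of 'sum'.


Lookup 'sum' → type int


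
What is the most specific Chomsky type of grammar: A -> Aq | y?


Left-linear: every RHS is a terminal or one nonterminal followed by a terminal
Classification: Type 3 (Regular)


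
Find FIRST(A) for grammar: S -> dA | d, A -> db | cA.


Per alternative of A: FIRST(db) = {d}; FIRST(cA) = {c}
FIRST(A) = {c, d}


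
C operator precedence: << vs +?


'+' is additive (level 9); '<<' is shift (level 8)
Higher level binds tighter
'+' has higher precedence than '<<'


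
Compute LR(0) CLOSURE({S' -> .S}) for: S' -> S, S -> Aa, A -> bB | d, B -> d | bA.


Start: S' -> .S
For each item with dot before a nonterminal B, add B -> .γ for every B-production
Closure: [S' -> .S, S -> .Aa, A -> .bB, A -> .d]


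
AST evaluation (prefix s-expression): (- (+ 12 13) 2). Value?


Evaluate inner: (+ 12 13) = 25
Evaluate root: (- 25 2) = 23
Result: 23


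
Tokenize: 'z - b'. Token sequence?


Scan left to right, longest-match per lexeme
Tokens: ID(z), OP(-), ID(b)


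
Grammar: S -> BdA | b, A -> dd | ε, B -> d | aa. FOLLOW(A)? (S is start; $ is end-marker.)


$ ∈ FOLLOW(S). For each A -> αBβ: add FIRST(β)\{ε} to FOLLOW(B); if β nullable, add FOLLOW(A).
FOLLOW(A) = {$}


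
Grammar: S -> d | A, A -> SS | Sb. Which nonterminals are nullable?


A nonterminal is nullable iff some alternative derives ε (directly, or every symbol in it is nullable)
Nullable: {}


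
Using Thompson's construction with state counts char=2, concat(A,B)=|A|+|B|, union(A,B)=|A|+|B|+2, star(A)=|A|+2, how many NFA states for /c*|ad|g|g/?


Syntax tree has 5 char leaf(s), 3 union(s), 1 star(s)
chars contribute 5×2 = 10; each union adds +2; each star adds +2
Total: 10 + 6 + 2 = 18 states


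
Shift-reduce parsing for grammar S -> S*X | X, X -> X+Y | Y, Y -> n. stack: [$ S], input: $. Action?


start symbol S on stack, input exhausted
Action: accept


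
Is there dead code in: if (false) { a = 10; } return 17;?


condition is constant false, so the whole block is unreachable
Dead: 'if (false) { a = 10; }'


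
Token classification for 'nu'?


Pattern: letter/underscore followed by alphanumerics, not a keyword
Type: IDENTIFIER


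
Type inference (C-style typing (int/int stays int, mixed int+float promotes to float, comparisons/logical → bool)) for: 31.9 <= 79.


Operand types: float <= int
Rule: comparison yields bool
Result type: bool


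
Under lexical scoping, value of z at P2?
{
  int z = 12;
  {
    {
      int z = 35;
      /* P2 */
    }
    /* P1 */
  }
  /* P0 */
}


z declared in the same block as P2
z = 35


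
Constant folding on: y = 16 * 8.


16 * 8 = 128 at compile time
Optimized: y = 128


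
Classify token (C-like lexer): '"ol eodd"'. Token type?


Pattern: double-quoted sequence
Type: STRING_LITERAL


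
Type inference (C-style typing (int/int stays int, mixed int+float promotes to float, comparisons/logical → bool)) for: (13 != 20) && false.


Operand types: bool && bool
Rule: logical operators take bool operands and yield bool
Result type: bool


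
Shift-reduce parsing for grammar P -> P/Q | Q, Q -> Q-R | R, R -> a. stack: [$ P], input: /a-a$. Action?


shift '/' to continue P -> P/Q
Action: shift


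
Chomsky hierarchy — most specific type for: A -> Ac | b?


Left-linear: every RHS is a terminal or one nonterminal followed by a terminal
Classification: Type 3 (Regular)


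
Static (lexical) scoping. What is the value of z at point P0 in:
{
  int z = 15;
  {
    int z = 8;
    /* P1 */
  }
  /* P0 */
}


z declared in the same block as P0
z = 15


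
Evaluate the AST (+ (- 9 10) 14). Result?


Evaluate inner: (- 9 10) = -1
Evaluate root: (+ -1 14) = 13
Result: 13


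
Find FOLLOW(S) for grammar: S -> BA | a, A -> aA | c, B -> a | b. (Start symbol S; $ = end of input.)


$ ∈ FOLLOW(S). For each A -> αBβ: add FIRST(β)\{ε} to FOLLOW(B); if β nullable, add FOLLOW(A).
FOLLOW(S) = {$}


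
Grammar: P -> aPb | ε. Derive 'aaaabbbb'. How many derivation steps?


Derivation: P => aPb => aaPbb => aaaPbbb => aaaaPbbbb => aaaabbbb
Steps: 5


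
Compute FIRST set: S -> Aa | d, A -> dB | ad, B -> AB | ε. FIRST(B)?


Per alternative of B: FIRST(AB) = {a, d}; FIRST(ε) = {ε}
FIRST(B) = {a, d, ε}


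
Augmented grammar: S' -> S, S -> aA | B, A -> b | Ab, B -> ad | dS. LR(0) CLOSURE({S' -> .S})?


Start: S' -> .S
For each item with dot before a nonterminal B, add B -> .γ for every B-production
Closure: [S' -> .S, S -> .aA, S -> .B, B -> .ad, B -> .dS]


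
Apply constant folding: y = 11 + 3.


11 + 3 = 14 at compile time
Optimized: y = 14


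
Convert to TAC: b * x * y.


Break into single-operator statements:
t1 = b * x
t2 = t1 * y


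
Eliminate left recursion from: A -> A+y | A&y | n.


Left-recursive alternatives: A+y, A&y; non-recursive: n
Introduce A': A -> nA', A' -> +yA' | &yA' | ε


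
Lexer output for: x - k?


Scan left to right, longest-match per lexeme
Tokens: ID(x), OP(-), ID(k)


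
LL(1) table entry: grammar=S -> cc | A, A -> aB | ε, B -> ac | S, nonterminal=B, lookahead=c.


For [B, c]: 'c' ∈ FIRST(S)
Entry: B -> S


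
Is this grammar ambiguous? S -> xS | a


right-linear, alternatives start with distinct terminals 'x' vs 'a': unique leftmost derivation
Unambiguous


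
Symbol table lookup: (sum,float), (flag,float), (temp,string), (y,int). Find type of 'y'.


Lookup 'y' → type int


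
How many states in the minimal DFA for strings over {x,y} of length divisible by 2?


Track length mod 2: states 0..1, accept at 0
Minimal DFA: 2 states


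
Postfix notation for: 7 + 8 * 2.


* has higher precedence, evaluate 8*2 first
Postfix: 7 8 2 * +


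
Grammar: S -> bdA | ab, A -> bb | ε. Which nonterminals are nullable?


A nonterminal is nullable iff some alternative derives ε (directly, or every symbol in it is nullable)
Nullable: {A}


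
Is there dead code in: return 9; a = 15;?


statement follows a return and is unreachable
Dead: 'a = 15'


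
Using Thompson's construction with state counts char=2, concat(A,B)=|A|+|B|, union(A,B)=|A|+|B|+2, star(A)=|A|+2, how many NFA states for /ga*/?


Syntax tree has 2 char leaf(s), 0 union(s), 1 star(s)
chars contribute 2×2 = 4; each union adds +2; each star adds +2
Total: 4 + 0 + 2 = 6 states


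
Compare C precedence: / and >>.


'/' is multiplicative (level 10); '>>' is shift (level 8)
Higher level binds tighter
'/' has higher precedence than '>>'


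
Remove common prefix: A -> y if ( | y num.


Common prefix: 'y'
Factored: A -> y A', A' -> if ( | num


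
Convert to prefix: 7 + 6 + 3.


left-to-right (same/higher precedence on left): tree is (+ (+ 7 6) 3)
Prefix: + + 7 6 3


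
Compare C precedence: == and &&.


'==' is equality (level 6); '&&' is logical AND (level 2)
Higher level binds tighter
'==' has higher precedence than '&&'


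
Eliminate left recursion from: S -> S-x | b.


Left-recursive alternatives: S-x; non-recursive: b
Introduce S': S -> bS', S' -> -xS' | ε
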